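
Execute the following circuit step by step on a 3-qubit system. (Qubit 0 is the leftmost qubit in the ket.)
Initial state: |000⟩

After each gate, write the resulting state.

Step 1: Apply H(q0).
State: 1/√2|000⟩ + 1/√2|100⟩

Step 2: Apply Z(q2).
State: 1/√2|000⟩ + 1/√2|100⟩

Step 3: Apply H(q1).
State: 1/2|000⟩ + 1/2|010⟩ + 1/2|100⟩ + 1/2|110⟩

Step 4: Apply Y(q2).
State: (1/2)i|001⟩ + (1/2)i|011⟩ + (1/2)i|101⟩ + (1/2)i|111⟩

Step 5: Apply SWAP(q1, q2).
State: (1/2)i|010⟩ + (1/2)i|011⟩ + (1/2)i|110⟩ + (1/2)i|111⟩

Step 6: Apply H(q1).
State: (1/√8)i|000⟩ + (1/√8)i|001⟩ - (1/√8)i|010⟩ - (1/√8)i|011⟩ + (1/√8)i|100⟩ + (1/√8)i|101⟩ - (1/√8)i|110⟩ - (1/√8)i|111⟩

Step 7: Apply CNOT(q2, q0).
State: (1/√8)i|000⟩ + (1/√8)i|001⟩ - (1/√8)i|010⟩ - (1/√8)i|011⟩ + (1/√8)i|100⟩ + (1/√8)i|101⟩ - (1/√8)i|110⟩ - (1/√8)i|111⟩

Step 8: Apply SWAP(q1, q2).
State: (1/√8)i|000⟩ - (1/√8)i|001⟩ + (1/√8)i|010⟩ - (1/√8)i|011⟩ + (1/√8)i|100⟩ - (1/√8)i|101⟩ + (1/√8)i|110⟩ - (1/√8)i|111⟩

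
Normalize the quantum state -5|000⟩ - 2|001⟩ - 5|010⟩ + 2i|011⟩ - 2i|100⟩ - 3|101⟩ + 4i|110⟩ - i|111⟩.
-0.533|000⟩ - 0.2132|001⟩ - 0.533|010⟩ + 0.2132i|011⟩ - 0.2132i|100⟩ - 0.3198|101⟩ + 0.4264i|110⟩ - 0.1066i|111⟩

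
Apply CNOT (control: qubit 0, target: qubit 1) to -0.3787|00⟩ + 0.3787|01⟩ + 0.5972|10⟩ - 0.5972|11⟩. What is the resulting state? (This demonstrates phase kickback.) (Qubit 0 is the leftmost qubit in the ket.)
-0.3787|00⟩ + 0.3787|01⟩ - 0.5972|10⟩ + 0.5972|11⟩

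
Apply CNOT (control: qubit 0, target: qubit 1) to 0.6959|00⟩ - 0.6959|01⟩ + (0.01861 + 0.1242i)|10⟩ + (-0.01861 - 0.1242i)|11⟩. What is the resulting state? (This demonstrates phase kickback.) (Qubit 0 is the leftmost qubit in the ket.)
0.6959|00⟩ - 0.6959|01⟩ + (-0.01861 - 0.1242i)|10⟩ + (0.01861 + 0.1242i)|11⟩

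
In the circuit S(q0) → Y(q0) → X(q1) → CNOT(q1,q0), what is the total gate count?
4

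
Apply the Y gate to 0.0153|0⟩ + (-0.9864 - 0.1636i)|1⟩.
(-0.1636 + 0.9864i)|0⟩ + 0.0153i|1⟩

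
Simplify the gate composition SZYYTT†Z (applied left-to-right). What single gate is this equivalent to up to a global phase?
S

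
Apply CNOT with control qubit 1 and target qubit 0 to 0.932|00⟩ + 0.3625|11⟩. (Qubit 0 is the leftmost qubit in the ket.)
0.932|00⟩ + 0.3625|01⟩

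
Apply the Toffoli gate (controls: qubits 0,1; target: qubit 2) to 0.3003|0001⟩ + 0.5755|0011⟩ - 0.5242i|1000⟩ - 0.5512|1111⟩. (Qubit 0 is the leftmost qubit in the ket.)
0.3003|0001⟩ + 0.5755|0011⟩ - 0.5242i|1000⟩ - 0.5512|1101⟩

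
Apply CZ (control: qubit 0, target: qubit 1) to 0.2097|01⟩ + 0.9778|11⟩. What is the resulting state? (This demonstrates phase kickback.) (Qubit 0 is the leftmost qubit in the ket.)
0.2097|01⟩ - 0.9778|11⟩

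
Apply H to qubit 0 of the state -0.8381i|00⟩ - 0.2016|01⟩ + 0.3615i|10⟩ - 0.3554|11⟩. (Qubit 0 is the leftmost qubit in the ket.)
-0.337i|00⟩ - 0.3939|01⟩ - 0.8482i|10⟩ + 0.1088|11⟩

H on qubit 0 mixes each pair of kets that differ only in qubit 0: amplitudes (a, b) of (|…0…⟩, |…1…⟩) become ((a + b)/√2, (a − b)/√2). Kets absent from the input have amplitude 0.
(|00⟩, |10⟩): (a, b) = (-0.8381i, 0.3615i) → (-0.337i, -0.8482i)
(|01⟩, |11⟩): (a, b) = (-0.2016, -0.3554) → (-0.3939, 0.1088)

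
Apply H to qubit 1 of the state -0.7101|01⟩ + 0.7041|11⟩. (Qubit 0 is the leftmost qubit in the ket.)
-0.5021|00⟩ + 0.5021|01⟩ + 0.4979|10⟩ - 0.4979|11⟩

H on qubit 1 mixes each pair of kets that differ only in qubit 1: amplitudes (a, b) of (|…0…⟩, |…1…⟩) become ((a + b)/√2, (a − b)/√2). Kets absent from the input have amplitude 0.
(|00⟩, |01⟩): (a, b) = (0, -0.7101) → (-0.5021, 0.5021)
(|10⟩, |11⟩): (a, b) = (0, 0.7041) → (0.4979, -0.4979)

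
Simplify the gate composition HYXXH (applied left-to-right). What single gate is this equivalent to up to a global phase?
Y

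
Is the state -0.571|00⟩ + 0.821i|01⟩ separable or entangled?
Separable

Writing the state as a|00⟩ + b|01⟩ + c|10⟩ + d|11⟩, it is a product state iff ad − bc = 0.
Here (a, b, c, d) = (-0.571, 0.821i, 0, 0): ad − bc = (-0.571)(0) − (0.821i)(0) = 0, so the state is separable.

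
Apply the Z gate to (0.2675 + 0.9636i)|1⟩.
(-0.2675 - 0.9636i)|1⟩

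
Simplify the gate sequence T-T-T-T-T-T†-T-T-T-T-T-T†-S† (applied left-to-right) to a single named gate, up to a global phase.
S†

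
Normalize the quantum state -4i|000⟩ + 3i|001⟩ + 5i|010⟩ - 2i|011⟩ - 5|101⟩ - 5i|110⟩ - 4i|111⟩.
-0.3651i|000⟩ + 0.2739i|001⟩ + 0.4564i|010⟩ - 0.1826i|011⟩ - 0.4564|101⟩ - 0.4564i|110⟩ - 0.3651i|111⟩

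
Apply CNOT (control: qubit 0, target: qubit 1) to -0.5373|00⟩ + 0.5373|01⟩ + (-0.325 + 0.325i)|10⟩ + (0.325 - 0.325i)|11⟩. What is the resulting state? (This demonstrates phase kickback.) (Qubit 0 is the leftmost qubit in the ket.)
-0.5373|00⟩ + 0.5373|01⟩ + (0.325 - 0.325i)|10⟩ + (-0.325 + 0.325i)|11⟩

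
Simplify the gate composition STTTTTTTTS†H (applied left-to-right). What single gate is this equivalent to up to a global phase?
H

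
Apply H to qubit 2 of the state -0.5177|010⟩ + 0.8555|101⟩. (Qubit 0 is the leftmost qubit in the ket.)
-0.3661|010⟩ - 0.3661|011⟩ + 0.6049|100⟩ - 0.6049|101⟩

H on qubit 2 mixes each pair of kets that differ only in qubit 2: amplitudes (a, b) of (|…0…⟩, |…1…⟩) become ((a + b)/√2, (a − b)/√2). Kets absent from the input have amplitude 0.
(|010⟩, |011⟩): (a, b) = (-0.5177, 0) → (-0.3661, -0.3661)
(|100⟩, |101⟩): (a, b) = (0, 0.8555) → (0.6049, -0.6049)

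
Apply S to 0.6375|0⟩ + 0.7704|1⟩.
0.6375|0⟩ + 0.7704i|1⟩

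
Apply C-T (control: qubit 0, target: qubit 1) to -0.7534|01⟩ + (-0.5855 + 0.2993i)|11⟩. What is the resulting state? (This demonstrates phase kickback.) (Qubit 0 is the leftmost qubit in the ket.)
-0.7534|01⟩ + (-0.6256 - 0.2024i)|11⟩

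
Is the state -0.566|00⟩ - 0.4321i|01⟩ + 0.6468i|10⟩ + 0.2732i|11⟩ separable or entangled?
Entangled

Writing the state as a|00⟩ + b|01⟩ + c|10⟩ + d|11⟩, it is a product state iff ad − bc = 0.
Here (a, b, c, d) = (-0.566, -0.4321i, 0.6468i, 0.2732i): ad − bc = (-0.566)(0.2732i) − (-0.4321i)(0.6468i) = (-0.2795 - 0.1546i) ≠ 0, so the state is entangled.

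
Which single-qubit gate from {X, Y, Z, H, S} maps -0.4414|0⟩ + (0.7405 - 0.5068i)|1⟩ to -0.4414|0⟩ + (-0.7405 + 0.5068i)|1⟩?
Z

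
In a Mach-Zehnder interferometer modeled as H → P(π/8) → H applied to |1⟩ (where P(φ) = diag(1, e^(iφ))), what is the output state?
(0.03806 - 0.1913i)|0⟩ + (0.9619 + 0.1913i)|1⟩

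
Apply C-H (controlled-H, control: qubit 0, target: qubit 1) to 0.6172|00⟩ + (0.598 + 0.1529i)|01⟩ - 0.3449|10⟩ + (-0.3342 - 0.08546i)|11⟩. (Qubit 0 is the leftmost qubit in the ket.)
0.6172|00⟩ + (0.598 + 0.1529i)|01⟩ + (-0.4802 - 0.06043i)|10⟩ + (-0.007566 + 0.06043i)|11⟩

C-H leaves the control-|0⟩ kets |00⟩, |01⟩ unchanged and applies H to qubit 1 on the control-|1⟩ pair (|10⟩, |11⟩).
H = [[1/√2, 1/√2], [1/√2, -1/√2]].
With a = amp(|10⟩) = -0.3449 and b = amp(|11⟩) = (-0.3342 - 0.08546i):
new amp(|10⟩) = (1/√2)·a + (1/√2)·b = (-0.4802 - 0.06043i)
new amp(|11⟩) = (1/√2)·a + (-1/√2)·b = (-0.007566 + 0.06043i)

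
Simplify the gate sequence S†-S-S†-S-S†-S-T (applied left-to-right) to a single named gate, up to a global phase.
T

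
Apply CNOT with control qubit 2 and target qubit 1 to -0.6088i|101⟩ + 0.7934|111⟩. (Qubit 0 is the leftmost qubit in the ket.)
0.7934|101⟩ - 0.6088i|111⟩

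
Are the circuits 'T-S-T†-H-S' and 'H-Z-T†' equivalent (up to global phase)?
No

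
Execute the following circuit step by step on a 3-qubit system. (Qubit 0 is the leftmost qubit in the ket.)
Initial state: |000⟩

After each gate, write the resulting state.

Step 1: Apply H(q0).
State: 1/√2|000⟩ + 1/√2|100⟩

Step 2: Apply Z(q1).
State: 1/√2|000⟩ + 1/√2|100⟩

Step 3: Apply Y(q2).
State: (1/√2)i|001⟩ + (1/√2)i|101⟩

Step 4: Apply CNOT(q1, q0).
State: (1/√2)i|001⟩ + (1/√2)i|101⟩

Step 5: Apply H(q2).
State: (1/2)i|000⟩ - (1/2)i|001⟩ + (1/2)i|100⟩ - (1/2)i|101⟩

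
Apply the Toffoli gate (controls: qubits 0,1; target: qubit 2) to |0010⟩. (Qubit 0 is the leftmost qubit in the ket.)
|0010⟩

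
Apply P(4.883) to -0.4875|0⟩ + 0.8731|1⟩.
-0.4875|0⟩ + (0.1482 - 0.8604i)|1⟩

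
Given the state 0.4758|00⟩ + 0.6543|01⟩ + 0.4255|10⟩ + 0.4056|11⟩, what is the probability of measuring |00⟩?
0.2264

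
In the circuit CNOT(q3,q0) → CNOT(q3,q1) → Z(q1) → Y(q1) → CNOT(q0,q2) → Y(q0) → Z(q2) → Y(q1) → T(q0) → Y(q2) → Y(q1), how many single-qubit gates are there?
8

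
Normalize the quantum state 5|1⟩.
|1⟩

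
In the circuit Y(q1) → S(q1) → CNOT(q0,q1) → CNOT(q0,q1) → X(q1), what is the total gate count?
5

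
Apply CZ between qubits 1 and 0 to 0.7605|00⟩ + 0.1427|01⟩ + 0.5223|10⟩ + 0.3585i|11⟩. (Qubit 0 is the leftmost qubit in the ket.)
0.7605|00⟩ + 0.1427|01⟩ + 0.5223|10⟩ - 0.3585i|11⟩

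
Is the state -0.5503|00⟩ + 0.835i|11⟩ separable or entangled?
Entangled

Writing the state as a|00⟩ + b|01⟩ + c|10⟩ + d|11⟩, it is a product state iff ad − bc = 0.
Here (a, b, c, d) = (-0.5503, 0, 0, 0.835i): ad − bc = (-0.5503)(0.835i) − (0)(0) = -0.4595i ≠ 0, so the state is entangled.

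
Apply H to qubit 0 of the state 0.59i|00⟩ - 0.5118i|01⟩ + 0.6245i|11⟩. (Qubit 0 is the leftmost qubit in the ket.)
0.4172i|00⟩ + 0.07969i|01⟩ + 0.4172i|10⟩ - 0.8035i|11⟩

H on qubit 0 mixes each pair of kets that differ only in qubit 0: amplitudes (a, b) of (|…0…⟩, |…1…⟩) become ((a + b)/√2, (a − b)/√2). Kets absent from the input have amplitude 0.
(|00⟩, |10⟩): (a, b) = (0.59i, 0) → (0.4172i, 0.4172i)
(|01⟩, |11⟩): (a, b) = (-0.5118i, 0.6245i) → (0.07969i, -0.8035i)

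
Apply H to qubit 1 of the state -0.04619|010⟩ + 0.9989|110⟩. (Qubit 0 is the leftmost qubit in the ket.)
-0.03266|000⟩ + 0.03266|010⟩ + 0.7063|100⟩ - 0.7063|110⟩

H on qubit 1 mixes each pair of kets that differ only in qubit 1: amplitudes (a, b) of (|…0…⟩, |…1…⟩) become ((a + b)/√2, (a − b)/√2). Kets absent from the input have amplitude 0.
(|000⟩, |010⟩): (a, b) = (0, -0.04619) → (-0.03266, 0.03266)
(|100⟩, |110⟩): (a, b) = (0, 0.9989) → (0.7063, -0.7063)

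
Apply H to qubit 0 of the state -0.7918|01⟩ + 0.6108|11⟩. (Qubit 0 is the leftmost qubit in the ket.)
-0.128|01⟩ - 0.9918|11⟩

H on qubit 0 mixes each pair of kets that differ only in qubit 0: amplitudes (a, b) of (|…0…⟩, |…1…⟩) become ((a + b)/√2, (a − b)/√2). Kets absent from the input have amplitude 0.
(|01⟩, |11⟩): (a, b) = (-0.7918, 0.6108) → (-0.128, -0.9918)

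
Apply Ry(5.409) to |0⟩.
-0.906|0⟩ + 0.4233|1⟩

Ry(5.409) = [[cos(θ/2), −sin(θ/2)], [sin(θ/2), cos(θ/2)]]; θ = 5.409, cos(θ/2) ≈ -0.905986, sin(θ/2) ≈ 0.423307.
With a = amp(|0⟩) = 1 and b = amp(|1⟩) = 0:
new amp(|0⟩) = (-0.905986)·a + (-0.423307)·b = -0.906
new amp(|1⟩) = (0.423307)·a + (-0.905986)·b = 0.4233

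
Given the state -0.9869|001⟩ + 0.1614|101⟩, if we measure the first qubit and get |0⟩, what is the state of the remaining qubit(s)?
-|01⟩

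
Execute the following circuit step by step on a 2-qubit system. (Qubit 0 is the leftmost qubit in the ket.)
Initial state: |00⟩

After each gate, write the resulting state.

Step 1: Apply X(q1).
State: |01⟩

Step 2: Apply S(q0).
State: |01⟩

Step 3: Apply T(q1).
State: (1/√2 + (1/√2)i)|01⟩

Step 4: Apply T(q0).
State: (1/√2 + (1/√2)i)|01⟩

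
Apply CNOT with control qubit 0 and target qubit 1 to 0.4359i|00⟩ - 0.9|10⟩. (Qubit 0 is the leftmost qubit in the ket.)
0.4359i|00⟩ - 0.9|11⟩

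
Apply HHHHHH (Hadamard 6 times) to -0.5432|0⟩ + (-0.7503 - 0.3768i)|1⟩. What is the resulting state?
-0.5432|0⟩ + (-0.7503 - 0.3768i)|1⟩

H² = I, so an even number of Hadamards cancels: H^6 = I and the state is unchanged.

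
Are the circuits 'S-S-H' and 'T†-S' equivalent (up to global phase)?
No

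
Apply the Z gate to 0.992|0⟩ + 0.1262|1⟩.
0.992|0⟩ - 0.1262|1⟩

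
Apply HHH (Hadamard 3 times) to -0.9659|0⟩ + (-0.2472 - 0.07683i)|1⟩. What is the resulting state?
(-0.8578 - 0.05433i)|0⟩ + (-0.5082 + 0.05433i)|1⟩

H² = I, so H^3 = H: a single Hadamard. With (a, b) = (-0.9659, (-0.2472 - 0.07683i)), H gives ((a + b)/√2, (a − b)/√2) = ((-0.8578 - 0.05433i), (-0.5082 + 0.05433i)).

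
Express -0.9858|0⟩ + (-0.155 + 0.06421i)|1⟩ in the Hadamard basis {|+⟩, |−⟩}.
(-0.8067 + 0.0454i)|+⟩ + (-0.5875 - 0.0454i)|−⟩

With |ψ⟩ = α|0⟩ + β|1⟩, the Hadamard-basis coefficients are ⟨+|ψ⟩ = (α + β)/√2 and ⟨−|ψ⟩ = (α − β)/√2.
Here α = -0.9858, β = (-0.155 + 0.06421i): (α + β)/√2 = (-0.8067 + 0.0454i), (α − β)/√2 = (-0.5875 - 0.0454i).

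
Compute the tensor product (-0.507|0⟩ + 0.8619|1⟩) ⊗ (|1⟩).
-0.507|01⟩ + 0.8619|11⟩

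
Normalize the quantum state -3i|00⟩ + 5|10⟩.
-0.5145i|00⟩ + 0.8575|10⟩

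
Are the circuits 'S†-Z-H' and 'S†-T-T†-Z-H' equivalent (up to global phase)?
Yes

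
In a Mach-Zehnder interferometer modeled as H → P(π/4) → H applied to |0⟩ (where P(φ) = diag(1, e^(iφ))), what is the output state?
(0.8536 + (1/√8)i)|0⟩ + (0.1464 - (1/√8)i)|1⟩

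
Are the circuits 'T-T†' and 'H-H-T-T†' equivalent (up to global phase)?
Yes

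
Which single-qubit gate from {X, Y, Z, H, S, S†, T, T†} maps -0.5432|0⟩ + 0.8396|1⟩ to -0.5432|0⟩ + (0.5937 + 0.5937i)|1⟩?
T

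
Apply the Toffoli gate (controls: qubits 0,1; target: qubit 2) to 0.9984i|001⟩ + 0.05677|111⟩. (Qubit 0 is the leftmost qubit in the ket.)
0.9984i|001⟩ + 0.05677|110⟩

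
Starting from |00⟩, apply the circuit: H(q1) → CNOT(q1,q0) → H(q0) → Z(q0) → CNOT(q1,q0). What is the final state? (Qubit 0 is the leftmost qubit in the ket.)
1/2|00⟩ + 1/2|01⟩ - 1/2|10⟩ + 1/2|11⟩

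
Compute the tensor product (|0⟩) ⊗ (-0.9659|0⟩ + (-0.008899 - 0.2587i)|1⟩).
-0.9659|00⟩ + (-0.008899 - 0.2587i)|01⟩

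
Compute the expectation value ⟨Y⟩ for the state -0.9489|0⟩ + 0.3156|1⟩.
0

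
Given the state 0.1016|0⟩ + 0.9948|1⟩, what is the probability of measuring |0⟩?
0.01032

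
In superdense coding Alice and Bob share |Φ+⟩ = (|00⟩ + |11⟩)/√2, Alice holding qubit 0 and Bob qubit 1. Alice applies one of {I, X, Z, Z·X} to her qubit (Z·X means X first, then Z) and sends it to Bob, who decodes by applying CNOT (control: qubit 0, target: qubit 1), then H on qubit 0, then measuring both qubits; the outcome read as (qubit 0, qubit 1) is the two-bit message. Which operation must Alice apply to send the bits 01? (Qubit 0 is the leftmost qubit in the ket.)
X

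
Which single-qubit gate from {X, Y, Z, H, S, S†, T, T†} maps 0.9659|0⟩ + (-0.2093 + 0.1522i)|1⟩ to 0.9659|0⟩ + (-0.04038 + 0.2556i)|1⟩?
T†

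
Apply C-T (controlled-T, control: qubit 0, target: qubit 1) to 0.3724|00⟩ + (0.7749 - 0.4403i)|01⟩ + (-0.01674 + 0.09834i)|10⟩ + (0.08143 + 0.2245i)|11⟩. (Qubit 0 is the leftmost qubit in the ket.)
0.3724|00⟩ + (0.7749 - 0.4403i)|01⟩ + (-0.01674 + 0.09834i)|10⟩ + (-0.1012 + 0.2163i)|11⟩

C-T leaves the control-|0⟩ kets |00⟩, |01⟩ unchanged and applies T to qubit 1 on the control-|1⟩ pair (|10⟩, |11⟩).
T = [[1, 0], [0, (1/√2 + (1/√2)i)]].
With a = amp(|10⟩) = (-0.01674 + 0.09834i) and b = amp(|11⟩) = (0.08143 + 0.2245i):
new amp(|10⟩) = (1)·a = (-0.01674 + 0.09834i)
new amp(|11⟩) = (1/√2 + (1/√2)i)·b = (-0.1012 + 0.2163i)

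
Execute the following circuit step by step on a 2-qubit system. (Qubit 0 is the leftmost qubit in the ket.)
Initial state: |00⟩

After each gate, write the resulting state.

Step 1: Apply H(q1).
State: 1/√2|00⟩ + 1/√2|01⟩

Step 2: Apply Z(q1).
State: 1/√2|00⟩ - 1/√2|01⟩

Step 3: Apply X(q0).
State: 1/√2|10⟩ - 1/√2|11⟩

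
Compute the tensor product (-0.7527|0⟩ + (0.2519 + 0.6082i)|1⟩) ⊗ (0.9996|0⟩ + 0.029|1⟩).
-0.7524|00⟩ - 0.02183|01⟩ + (0.2518 + 0.608i)|10⟩ + (0.007305 + 0.01764i)|11⟩

amp(|b₁b₂…⟩) = product of the factor amplitudes for bits b₁, b₂, …; only kets whose every factor amplitude is nonzero survive.
|00⟩: (-0.7527)(0.9996) = -0.7524
|01⟩: (-0.7527)(0.029) = -0.02183
|10⟩: (0.2519 + 0.6082i)(0.9996) = (0.2518 + 0.608i)
|11⟩: (0.2519 + 0.6082i)(0.029) = (0.007305 + 0.01764i)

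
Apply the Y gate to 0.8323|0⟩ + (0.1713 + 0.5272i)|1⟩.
(0.5272 - 0.1713i)|0⟩ + 0.8323i|1⟩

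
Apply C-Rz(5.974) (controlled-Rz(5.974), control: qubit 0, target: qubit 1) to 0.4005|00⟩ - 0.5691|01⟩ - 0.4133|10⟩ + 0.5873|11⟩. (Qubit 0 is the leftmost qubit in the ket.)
0.4005|00⟩ - 0.5691|01⟩ + (0.4084 + 0.06364i)|10⟩ + (-0.5803 + 0.09043i)|11⟩

C-Rz(5.974) leaves the control-|0⟩ kets |00⟩, |01⟩ unchanged and applies Rz(5.974) to qubit 1 on the control-|1⟩ pair (|10⟩, |11⟩).
Rz(5.974) = [[e^(−iθ/2), 0], [0, e^(iθ/2)]] with e^(±iθ/2) = cos(θ/2) ± i·sin(θ/2); θ = 5.974, cos(θ/2) ≈ -0.988074, sin(θ/2) ≈ 0.153978.
With a = amp(|10⟩) = -0.4133 and b = amp(|11⟩) = 0.5873:
new amp(|10⟩) = (-0.988074 - 0.153978i)·a = (0.4084 + 0.06364i)
new amp(|11⟩) = (-0.988074 + 0.153978i)·b = (-0.5803 + 0.09043i)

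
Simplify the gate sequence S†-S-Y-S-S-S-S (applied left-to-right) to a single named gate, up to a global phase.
Y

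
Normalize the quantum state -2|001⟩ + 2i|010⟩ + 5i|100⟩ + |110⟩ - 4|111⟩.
-0.2828|001⟩ + 0.2828i|010⟩ + (1/√2)i|100⟩ + 0.1414|110⟩ - 0.5657|111⟩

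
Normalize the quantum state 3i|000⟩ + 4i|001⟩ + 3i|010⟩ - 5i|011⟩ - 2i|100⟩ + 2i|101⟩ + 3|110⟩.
0.3441i|000⟩ + 0.4588i|001⟩ + 0.3441i|010⟩ - 0.5735i|011⟩ - 0.2294i|100⟩ + 0.2294i|101⟩ + 0.3441|110⟩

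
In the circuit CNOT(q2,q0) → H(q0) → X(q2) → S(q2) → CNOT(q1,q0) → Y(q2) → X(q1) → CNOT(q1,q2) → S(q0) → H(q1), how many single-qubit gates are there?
7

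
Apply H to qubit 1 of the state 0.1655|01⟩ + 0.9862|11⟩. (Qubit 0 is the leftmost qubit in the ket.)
0.117|00⟩ - 0.117|01⟩ + 0.6973|10⟩ - 0.6973|11⟩

H on qubit 1 mixes each pair of kets that differ only in qubit 1: amplitudes (a, b) of (|…0…⟩, |…1…⟩) become ((a + b)/√2, (a − b)/√2). Kets absent from the input have amplitude 0.
(|00⟩, |01⟩): (a, b) = (0, 0.1655) → (0.117, -0.117)
(|10⟩, |11⟩): (a, b) = (0, 0.9862) → (0.6973, -0.6973)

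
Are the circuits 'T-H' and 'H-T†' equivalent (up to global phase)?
No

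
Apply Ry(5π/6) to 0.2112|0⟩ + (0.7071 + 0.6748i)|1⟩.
(-0.6283 - 0.6518i)|0⟩ + (0.387 + 0.1747i)|1⟩

Ry(5π/6) = [[cos(θ/2), −sin(θ/2)], [sin(θ/2), cos(θ/2)]]; θ = 5π/6, cos(θ/2) ≈ 0.258819, sin(θ/2) ≈ 0.965926.
With a = amp(|0⟩) = 0.2112 and b = amp(|1⟩) = (0.7071 + 0.6748i):
new amp(|0⟩) = (0.258819)·a + (-0.965926)·b = (-0.6283 - 0.6518i)
new amp(|1⟩) = (0.965926)·a + (0.258819)·b = (0.387 + 0.1747i)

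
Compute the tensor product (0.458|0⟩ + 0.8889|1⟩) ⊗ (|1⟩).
0.458|01⟩ + 0.8889|11⟩

amp(|b₁b₂…⟩) = product of the factor amplitudes for bits b₁, b₂, …; only kets whose every factor amplitude is nonzero survive.
|01⟩: (0.458)(1) = 0.458
|11⟩: (0.8889)(1) = 0.8889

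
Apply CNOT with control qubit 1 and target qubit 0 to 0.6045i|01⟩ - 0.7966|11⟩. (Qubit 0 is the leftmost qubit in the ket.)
-0.7966|01⟩ + 0.6045i|11⟩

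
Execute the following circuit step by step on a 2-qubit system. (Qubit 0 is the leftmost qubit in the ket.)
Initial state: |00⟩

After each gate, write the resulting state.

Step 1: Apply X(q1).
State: |01⟩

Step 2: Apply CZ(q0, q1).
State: |01⟩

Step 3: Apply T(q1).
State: (1/√2 + (1/√2)i)|01⟩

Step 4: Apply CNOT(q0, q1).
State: (1/√2 + (1/√2)i)|01⟩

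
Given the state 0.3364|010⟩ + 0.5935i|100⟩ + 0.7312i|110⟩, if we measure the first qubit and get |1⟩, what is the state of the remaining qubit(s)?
0.6302i|00⟩ + 0.7764i|10⟩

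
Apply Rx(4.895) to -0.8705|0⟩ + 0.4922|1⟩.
(0.6691 - 0.3149i)|0⟩ + (-0.3783 + 0.5568i)|1⟩

Rx(4.895) = [[cos(θ/2), −i·sin(θ/2)], [−i·sin(θ/2), cos(θ/2)]]; θ = 4.895, cos(θ/2) ≈ -0.768634, sin(θ/2) ≈ 0.639688.
With a = amp(|0⟩) = -0.8705 and b = amp(|1⟩) = 0.4922:
new amp(|0⟩) = (-0.768634)·a + (-0.639688i)·b = (0.6691 - 0.3149i)
new amp(|1⟩) = (-0.639688i)·a + (-0.768634)·b = (-0.3783 + 0.5568i)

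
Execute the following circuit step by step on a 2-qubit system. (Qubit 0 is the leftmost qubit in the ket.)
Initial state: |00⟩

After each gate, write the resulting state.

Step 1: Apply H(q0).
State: 1/√2|00⟩ + 1/√2|10⟩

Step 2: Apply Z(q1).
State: 1/√2|00⟩ + 1/√2|10⟩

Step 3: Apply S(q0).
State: 1/√2|00⟩ + (1/√2)i|10⟩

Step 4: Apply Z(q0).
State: 1/√2|00⟩ - (1/√2)i|10⟩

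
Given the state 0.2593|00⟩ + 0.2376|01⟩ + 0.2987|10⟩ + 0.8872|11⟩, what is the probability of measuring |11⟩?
0.7871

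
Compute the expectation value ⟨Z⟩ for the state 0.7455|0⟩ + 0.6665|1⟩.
0.1115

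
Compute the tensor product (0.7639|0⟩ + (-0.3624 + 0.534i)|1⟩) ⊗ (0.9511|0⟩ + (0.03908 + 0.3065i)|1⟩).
0.7265|00⟩ + (0.02985 + 0.2341i)|01⟩ + (-0.3447 + 0.5079i)|10⟩ + (-0.1778 - 0.09021i)|11⟩

amp(|b₁b₂…⟩) = product of the factor amplitudes for bits b₁, b₂, …; only kets whose every factor amplitude is nonzero survive.
|00⟩: (0.7639)(0.9511) = 0.7265
|01⟩: (0.7639)(0.03908 + 0.3065i) = (0.02985 + 0.2341i)
|10⟩: (-0.3624 + 0.534i)(0.9511) = (-0.3447 + 0.5079i)
|11⟩: (-0.3624 + 0.534i)(0.03908 + 0.3065i) = (-0.1778 - 0.09021i)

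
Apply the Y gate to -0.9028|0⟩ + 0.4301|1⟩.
-0.4301i|0⟩ - 0.9028i|1⟩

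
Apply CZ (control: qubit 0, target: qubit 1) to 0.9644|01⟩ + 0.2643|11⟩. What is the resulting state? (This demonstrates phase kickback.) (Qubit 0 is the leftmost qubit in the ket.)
0.9644|01⟩ - 0.2643|11⟩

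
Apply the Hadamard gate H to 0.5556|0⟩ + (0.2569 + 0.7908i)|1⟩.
(0.5745 + 0.5592i)|0⟩ + (0.2112 - 0.5592i)|1⟩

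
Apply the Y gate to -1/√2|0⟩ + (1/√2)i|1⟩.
1/√2|0⟩ - (1/√2)i|1⟩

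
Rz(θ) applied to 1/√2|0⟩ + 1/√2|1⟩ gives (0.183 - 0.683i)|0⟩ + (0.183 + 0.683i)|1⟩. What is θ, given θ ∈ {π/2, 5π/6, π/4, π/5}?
5π/6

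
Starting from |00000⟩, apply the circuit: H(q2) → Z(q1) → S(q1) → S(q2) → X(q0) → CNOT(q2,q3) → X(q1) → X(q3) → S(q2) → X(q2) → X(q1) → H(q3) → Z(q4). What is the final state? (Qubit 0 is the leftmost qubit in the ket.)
-1/2|10000⟩ - 1/2|10010⟩ + 1/2|10100⟩ - 1/2|10110⟩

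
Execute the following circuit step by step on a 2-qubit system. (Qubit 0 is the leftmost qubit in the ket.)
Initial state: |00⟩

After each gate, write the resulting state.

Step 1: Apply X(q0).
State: |10⟩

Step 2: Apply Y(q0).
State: -i|00⟩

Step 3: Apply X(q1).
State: -i|01⟩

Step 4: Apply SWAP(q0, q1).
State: -i|10⟩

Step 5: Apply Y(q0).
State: -|00⟩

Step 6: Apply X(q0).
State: -|10⟩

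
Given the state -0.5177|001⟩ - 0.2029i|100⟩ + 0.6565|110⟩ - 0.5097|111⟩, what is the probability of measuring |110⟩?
0.431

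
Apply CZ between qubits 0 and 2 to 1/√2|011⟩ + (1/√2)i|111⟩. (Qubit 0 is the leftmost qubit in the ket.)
1/√2|011⟩ - (1/√2)i|111⟩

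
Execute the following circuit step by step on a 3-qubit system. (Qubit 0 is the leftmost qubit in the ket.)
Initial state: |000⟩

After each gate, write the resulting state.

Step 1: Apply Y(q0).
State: i|100⟩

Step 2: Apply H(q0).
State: (1/√2)i|000⟩ - (1/√2)i|100⟩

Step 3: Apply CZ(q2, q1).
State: (1/√2)i|000⟩ - (1/√2)i|100⟩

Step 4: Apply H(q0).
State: i|100⟩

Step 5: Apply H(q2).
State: (1/√2)i|100⟩ + (1/√2)i|101⟩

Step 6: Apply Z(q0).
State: -(1/√2)i|100⟩ - (1/√2)i|101⟩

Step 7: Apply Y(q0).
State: -1/√2|000⟩ - 1/√2|001⟩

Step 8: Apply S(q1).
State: -1/√2|000⟩ - 1/√2|001⟩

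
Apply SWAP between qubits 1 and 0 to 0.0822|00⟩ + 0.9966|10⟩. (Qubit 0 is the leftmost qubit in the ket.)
0.0822|00⟩ + 0.9966|01⟩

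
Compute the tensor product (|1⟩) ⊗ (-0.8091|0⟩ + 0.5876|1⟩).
-0.8091|10⟩ + 0.5876|11⟩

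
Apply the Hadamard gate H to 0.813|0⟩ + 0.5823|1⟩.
0.9866|0⟩ + 0.1631|1⟩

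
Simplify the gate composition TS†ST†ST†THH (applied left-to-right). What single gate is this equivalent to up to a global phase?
S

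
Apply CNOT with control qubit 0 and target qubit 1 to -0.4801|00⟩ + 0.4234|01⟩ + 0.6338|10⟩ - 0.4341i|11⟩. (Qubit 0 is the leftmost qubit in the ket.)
-0.4801|00⟩ + 0.4234|01⟩ - 0.4341i|10⟩ + 0.6338|11⟩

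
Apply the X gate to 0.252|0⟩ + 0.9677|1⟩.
0.9677|0⟩ + 0.252|1⟩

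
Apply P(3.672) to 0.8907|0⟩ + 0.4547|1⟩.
0.8907|0⟩ + (-0.3922 - 0.23i)|1⟩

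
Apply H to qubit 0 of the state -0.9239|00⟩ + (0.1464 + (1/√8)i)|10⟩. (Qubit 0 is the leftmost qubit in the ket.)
(-0.5498 + 0.25i)|00⟩ + (-0.7568 - 0.25i)|10⟩

H on qubit 0 mixes each pair of kets that differ only in qubit 0: amplitudes (a, b) of (|…0…⟩, |…1…⟩) become ((a + b)/√2, (a − b)/√2). Kets absent from the input have amplitude 0.
(|00⟩, |10⟩): (a, b) = (-0.9239, (0.1464 + (1/√8)i)) → ((-0.5498 + 0.25i), (-0.7568 - 0.25i))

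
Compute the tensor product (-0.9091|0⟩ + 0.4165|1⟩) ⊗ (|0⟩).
-0.9091|00⟩ + 0.4165|10⟩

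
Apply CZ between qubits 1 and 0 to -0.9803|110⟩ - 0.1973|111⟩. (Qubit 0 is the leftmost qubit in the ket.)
0.9803|110⟩ + 0.1973|111⟩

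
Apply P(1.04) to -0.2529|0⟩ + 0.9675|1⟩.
-0.2529|0⟩ + (0.4898 + 0.8344i)|1⟩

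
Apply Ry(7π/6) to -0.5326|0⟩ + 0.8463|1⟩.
-0.6796|0⟩ - 0.7335|1⟩

Ry(7π/6) = [[cos(θ/2), −sin(θ/2)], [sin(θ/2), cos(θ/2)]]; θ = 7π/6, cos(θ/2) ≈ -0.258819, sin(θ/2) ≈ 0.965926.
With a = amp(|0⟩) = -0.5326 and b = amp(|1⟩) = 0.8463:
new amp(|0⟩) = (-0.258819)·a + (-0.965926)·b = -0.6796
new amp(|1⟩) = (0.965926)·a + (-0.258819)·b = -0.7335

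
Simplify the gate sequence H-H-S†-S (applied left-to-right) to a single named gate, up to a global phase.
I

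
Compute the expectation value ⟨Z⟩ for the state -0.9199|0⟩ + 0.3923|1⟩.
0.6923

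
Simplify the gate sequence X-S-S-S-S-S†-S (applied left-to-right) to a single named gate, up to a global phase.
X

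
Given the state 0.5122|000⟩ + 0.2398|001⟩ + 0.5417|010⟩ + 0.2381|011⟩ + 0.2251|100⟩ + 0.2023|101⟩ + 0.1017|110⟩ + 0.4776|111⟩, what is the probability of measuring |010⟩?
0.2934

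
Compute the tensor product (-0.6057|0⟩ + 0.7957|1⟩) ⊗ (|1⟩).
-0.6057|01⟩ + 0.7957|11⟩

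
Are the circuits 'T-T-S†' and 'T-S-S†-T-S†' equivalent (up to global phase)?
Yes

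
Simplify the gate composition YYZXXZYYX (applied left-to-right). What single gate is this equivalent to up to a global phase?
X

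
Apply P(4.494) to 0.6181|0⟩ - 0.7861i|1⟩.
0.6181|0⟩ + (-0.7674 + 0.1703i)|1⟩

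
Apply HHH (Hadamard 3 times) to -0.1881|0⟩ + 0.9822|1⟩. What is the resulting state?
0.5615|0⟩ - 0.8275|1⟩

H² = I, so H^3 = H: a single Hadamard. With (a, b) = (-0.1881, 0.9822), H gives ((a + b)/√2, (a − b)/√2) = (0.5615, -0.8275).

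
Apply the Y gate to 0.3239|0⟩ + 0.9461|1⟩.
-0.9461i|0⟩ + 0.3239i|1⟩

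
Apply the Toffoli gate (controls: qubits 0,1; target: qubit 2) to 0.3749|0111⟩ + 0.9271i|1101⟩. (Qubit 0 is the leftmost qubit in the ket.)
0.3749|0111⟩ + 0.9271i|1111⟩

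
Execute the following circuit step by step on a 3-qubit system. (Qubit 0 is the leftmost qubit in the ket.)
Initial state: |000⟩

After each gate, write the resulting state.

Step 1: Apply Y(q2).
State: i|001⟩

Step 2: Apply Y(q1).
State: -|011⟩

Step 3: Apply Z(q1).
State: |011⟩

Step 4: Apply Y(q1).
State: -i|001⟩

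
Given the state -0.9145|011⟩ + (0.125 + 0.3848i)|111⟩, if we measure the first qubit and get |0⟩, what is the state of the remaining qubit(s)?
-|11⟩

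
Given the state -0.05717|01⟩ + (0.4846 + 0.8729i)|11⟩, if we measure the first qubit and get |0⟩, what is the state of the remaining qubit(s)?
-|1⟩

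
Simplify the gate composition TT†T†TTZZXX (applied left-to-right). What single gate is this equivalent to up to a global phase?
T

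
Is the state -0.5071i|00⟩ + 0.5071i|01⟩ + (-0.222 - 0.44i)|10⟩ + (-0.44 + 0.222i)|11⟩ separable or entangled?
Entangled

Writing the state as a|00⟩ + b|01⟩ + c|10⟩ + d|11⟩, it is a product state iff ad − bc = 0.
Here (a, b, c, d) = (-0.5071i, 0.5071i, (-0.222 - 0.44i), (-0.44 + 0.222i)): ad − bc = (-0.5071i)(-0.44 + 0.222i) − (0.5071i)(-0.222 - 0.44i) = (-0.1105 + 0.3357i) ≠ 0, so the state is entangled.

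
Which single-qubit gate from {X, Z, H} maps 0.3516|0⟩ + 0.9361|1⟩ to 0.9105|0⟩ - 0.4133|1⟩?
H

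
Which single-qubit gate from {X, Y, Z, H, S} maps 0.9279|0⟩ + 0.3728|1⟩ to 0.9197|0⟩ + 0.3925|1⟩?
H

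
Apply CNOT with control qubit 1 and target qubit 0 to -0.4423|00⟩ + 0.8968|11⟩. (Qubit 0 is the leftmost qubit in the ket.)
-0.4423|00⟩ + 0.8968|01⟩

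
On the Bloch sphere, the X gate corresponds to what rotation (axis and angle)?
Rotation by π around the x-axis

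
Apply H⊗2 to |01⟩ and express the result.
1/2|00⟩ - 1/2|01⟩ + 1/2|10⟩ - 1/2|11⟩

H⊗2 gives amp(|y⟩) = (1/2) Σ_x (−1)^(x·y) amp(|x⟩), where x·y is the number of positions in which both x and y have a 1.
|00⟩: (1)/2 = 1/2
|01⟩: (-1)/2 = -1/2
|10⟩: (1)/2 = 1/2
|11⟩: (-1)/2 = -1/2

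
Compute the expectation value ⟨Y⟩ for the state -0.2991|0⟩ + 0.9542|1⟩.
0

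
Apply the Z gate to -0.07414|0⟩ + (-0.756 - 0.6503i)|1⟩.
-0.07414|0⟩ + (0.756 + 0.6503i)|1⟩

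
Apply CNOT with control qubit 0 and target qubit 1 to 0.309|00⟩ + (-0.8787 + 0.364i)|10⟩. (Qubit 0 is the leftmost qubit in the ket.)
0.309|00⟩ + (-0.8787 + 0.364i)|11⟩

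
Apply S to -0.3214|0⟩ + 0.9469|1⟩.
-0.3214|0⟩ + 0.9469i|1⟩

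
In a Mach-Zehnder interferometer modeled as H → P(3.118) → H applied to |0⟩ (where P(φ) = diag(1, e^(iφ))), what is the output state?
(0.0001391 + 0.0118i)|0⟩ + (0.9999 - 0.0118i)|1⟩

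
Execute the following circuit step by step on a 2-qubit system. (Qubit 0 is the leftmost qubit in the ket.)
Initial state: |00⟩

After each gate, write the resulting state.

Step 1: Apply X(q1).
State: |01⟩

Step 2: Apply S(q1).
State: i|01⟩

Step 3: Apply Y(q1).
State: |00⟩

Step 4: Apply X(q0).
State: |10⟩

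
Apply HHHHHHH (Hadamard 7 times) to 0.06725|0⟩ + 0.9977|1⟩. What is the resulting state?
0.753|0⟩ - 0.6579|1⟩

H² = I, so H^7 = H: a single Hadamard. With (a, b) = (0.06725, 0.9977), H gives ((a + b)/√2, (a − b)/√2) = (0.753, -0.6579).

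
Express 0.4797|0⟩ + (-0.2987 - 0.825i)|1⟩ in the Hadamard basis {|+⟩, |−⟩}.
(0.128 - 0.5834i)|+⟩ + (0.5504 + 0.5834i)|−⟩

With |ψ⟩ = α|0⟩ + β|1⟩, the Hadamard-basis coefficients are ⟨+|ψ⟩ = (α + β)/√2 and ⟨−|ψ⟩ = (α − β)/√2.
Here α = 0.4797, β = (-0.2987 - 0.825i): (α + β)/√2 = (0.128 - 0.5834i), (α − β)/√2 = (0.5504 + 0.5834i).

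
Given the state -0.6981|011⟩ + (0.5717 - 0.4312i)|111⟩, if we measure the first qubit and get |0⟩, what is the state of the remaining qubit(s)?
-|11⟩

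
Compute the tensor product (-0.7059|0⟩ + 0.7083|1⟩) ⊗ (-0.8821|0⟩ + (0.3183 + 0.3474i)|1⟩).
0.6227|00⟩ + (-0.2247 - 0.2452i)|01⟩ - 0.6248|10⟩ + (0.2255 + 0.2461i)|11⟩

amp(|b₁b₂…⟩) = product of the factor amplitudes for bits b₁, b₂, …; only kets whose every factor amplitude is nonzero survive.
|00⟩: (-0.7059)(-0.8821) = 0.6227
|01⟩: (-0.7059)(0.3183 + 0.3474i) = (-0.2247 - 0.2452i)
|10⟩: (0.7083)(-0.8821) = -0.6248
|11⟩: (0.7083)(0.3183 + 0.3474i) = (0.2255 + 0.2461i)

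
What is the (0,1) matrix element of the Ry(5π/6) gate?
-0.9659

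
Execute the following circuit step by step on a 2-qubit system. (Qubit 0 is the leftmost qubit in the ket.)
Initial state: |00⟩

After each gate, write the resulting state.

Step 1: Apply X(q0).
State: |10⟩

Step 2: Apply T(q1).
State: |10⟩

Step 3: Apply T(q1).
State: |10⟩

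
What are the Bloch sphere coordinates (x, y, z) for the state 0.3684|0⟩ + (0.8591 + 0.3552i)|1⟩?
(0.633, 0.2617, -0.7285)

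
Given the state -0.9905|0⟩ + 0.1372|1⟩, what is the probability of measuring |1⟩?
0.01882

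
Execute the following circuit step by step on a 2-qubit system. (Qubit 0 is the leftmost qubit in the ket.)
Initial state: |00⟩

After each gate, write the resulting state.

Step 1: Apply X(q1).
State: |01⟩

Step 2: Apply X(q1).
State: |00⟩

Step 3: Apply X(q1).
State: |01⟩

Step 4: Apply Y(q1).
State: -i|00⟩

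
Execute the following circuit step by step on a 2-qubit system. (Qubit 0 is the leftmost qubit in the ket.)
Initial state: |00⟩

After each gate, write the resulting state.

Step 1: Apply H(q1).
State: 1/√2|00⟩ + 1/√2|01⟩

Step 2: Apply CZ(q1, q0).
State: 1/√2|00⟩ + 1/√2|01⟩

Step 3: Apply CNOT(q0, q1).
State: 1/√2|00⟩ + 1/√2|01⟩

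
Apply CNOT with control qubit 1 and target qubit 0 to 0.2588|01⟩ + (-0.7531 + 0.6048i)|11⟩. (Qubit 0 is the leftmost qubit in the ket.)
(-0.7531 + 0.6048i)|01⟩ + 0.2588|11⟩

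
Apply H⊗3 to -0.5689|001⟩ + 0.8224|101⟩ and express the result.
0.08963|000⟩ - 0.08963|001⟩ + 0.08963|010⟩ - 0.08963|011⟩ - 0.4919|100⟩ + 0.4919|101⟩ - 0.4919|110⟩ + 0.4919|111⟩

H⊗3 gives amp(|y⟩) = (1/2√2) Σ_x (−1)^(x·y) amp(|x⟩), where x·y is the number of positions in which both x and y have a 1.
|000⟩: (-0.5689 + 0.8224)/(2√2) = 0.08963
|001⟩: (0.5689 - 0.8224)/(2√2) = -0.08963
|010⟩: (-0.5689 + 0.8224)/(2√2) = 0.08963
|011⟩: (0.5689 - 0.8224)/(2√2) = -0.08963
|100⟩: (-0.5689 - 0.8224)/(2√2) = -0.4919
|101⟩: (0.5689 + 0.8224)/(2√2) = 0.4919
|110⟩: (-0.5689 - 0.8224)/(2√2) = -0.4919
|111⟩: (0.5689 + 0.8224)/(2√2) = 0.4919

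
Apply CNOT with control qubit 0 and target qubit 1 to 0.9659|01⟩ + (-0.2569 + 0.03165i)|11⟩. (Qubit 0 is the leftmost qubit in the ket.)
0.9659|01⟩ + (-0.2569 + 0.03165i)|10⟩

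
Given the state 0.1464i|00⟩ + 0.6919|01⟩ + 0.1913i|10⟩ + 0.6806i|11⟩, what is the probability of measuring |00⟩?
0.02143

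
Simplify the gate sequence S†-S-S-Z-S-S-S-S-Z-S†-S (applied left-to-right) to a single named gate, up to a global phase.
S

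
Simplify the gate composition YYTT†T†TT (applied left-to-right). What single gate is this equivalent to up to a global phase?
T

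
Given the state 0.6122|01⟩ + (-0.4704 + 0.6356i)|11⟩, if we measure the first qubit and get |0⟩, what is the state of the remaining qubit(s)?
|1⟩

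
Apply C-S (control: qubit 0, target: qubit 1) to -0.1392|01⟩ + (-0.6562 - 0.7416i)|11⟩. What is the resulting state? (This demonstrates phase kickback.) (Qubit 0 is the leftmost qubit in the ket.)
-0.1392|01⟩ + (0.7416 - 0.6562i)|11⟩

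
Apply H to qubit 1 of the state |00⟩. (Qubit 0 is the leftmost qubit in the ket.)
1/√2|00⟩ + 1/√2|01⟩

H on qubit 1 mixes each pair of kets that differ only in qubit 1: amplitudes (a, b) of (|…0…⟩, |…1…⟩) become ((a + b)/√2, (a − b)/√2). Kets absent from the input have amplitude 0.
(|00⟩, |01⟩): (a, b) = (1, 0) → (1/√2, 1/√2)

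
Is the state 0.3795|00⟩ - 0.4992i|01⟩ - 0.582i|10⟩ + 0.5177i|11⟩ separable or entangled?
Entangled

Writing the state as a|00⟩ + b|01⟩ + c|10⟩ + d|11⟩, it is a product state iff ad − bc = 0.
Here (a, b, c, d) = (0.3795, -0.4992i, -0.582i, 0.5177i): ad − bc = (0.3795)(0.5177i) − (-0.4992i)(-0.582i) = (0.2905 + 0.1965i) ≠ 0, so the state is entangled.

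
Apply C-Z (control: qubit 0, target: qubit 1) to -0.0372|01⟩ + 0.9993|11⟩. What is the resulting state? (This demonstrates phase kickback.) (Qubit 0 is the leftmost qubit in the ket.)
-0.0372|01⟩ - 0.9993|11⟩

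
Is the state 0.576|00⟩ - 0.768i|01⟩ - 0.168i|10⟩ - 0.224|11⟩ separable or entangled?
Separable

Writing the state as a|00⟩ + b|01⟩ + c|10⟩ + d|11⟩, it is a product state iff ad − bc = 0.
Here (a, b, c, d) = (0.576, -0.768i, -0.168i, -0.224): ad − bc = (0.576)(-0.224) − (-0.768i)(-0.168i) = 0, so the state is separable.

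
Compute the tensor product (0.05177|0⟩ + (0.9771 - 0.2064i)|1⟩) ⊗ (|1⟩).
0.05177|01⟩ + (0.9771 - 0.2064i)|11⟩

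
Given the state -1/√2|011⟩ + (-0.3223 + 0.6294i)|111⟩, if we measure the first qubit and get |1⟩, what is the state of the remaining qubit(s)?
(-0.4558 + 0.8901i)|11⟩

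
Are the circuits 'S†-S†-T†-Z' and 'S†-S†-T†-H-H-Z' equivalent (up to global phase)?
Yes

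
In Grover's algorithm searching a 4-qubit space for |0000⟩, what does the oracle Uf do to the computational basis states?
Uf|x⟩ = -|x⟩ if x = 0000, else |x⟩ (phase flip on target)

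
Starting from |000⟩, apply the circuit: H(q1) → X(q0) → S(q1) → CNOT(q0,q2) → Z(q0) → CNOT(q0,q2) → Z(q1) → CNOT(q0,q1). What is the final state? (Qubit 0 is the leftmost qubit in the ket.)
(1/√2)i|100⟩ - 1/√2|110⟩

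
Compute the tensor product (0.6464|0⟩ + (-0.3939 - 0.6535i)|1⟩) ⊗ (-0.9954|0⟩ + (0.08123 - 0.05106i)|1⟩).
-0.6434|00⟩ + (0.05251 - 0.03301i)|01⟩ + (0.3921 + 0.6505i)|10⟩ + (-0.06536 - 0.03297i)|11⟩

amp(|b₁b₂…⟩) = product of the factor amplitudes for bits b₁, b₂, …; only kets whose every factor amplitude is nonzero survive.
|00⟩: (0.6464)(-0.9954) = -0.6434
|01⟩: (0.6464)(0.08123 - 0.05106i) = (0.05251 - 0.03301i)
|10⟩: (-0.3939 - 0.6535i)(-0.9954) = (0.3921 + 0.6505i)
|11⟩: (-0.3939 - 0.6535i)(0.08123 - 0.05106i) = (-0.06536 - 0.03297i)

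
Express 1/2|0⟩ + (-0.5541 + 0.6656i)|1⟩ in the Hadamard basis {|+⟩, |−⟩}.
(-0.03825 + 0.4707i)|+⟩ + (0.7454 - 0.4707i)|−⟩

With |ψ⟩ = α|0⟩ + β|1⟩, the Hadamard-basis coefficients are ⟨+|ψ⟩ = (α + β)/√2 and ⟨−|ψ⟩ = (α − β)/√2.
Here α = 1/2, β = (-0.5541 + 0.6656i): (α + β)/√2 = (-0.03825 + 0.4707i), (α − β)/√2 = (0.7454 - 0.4707i).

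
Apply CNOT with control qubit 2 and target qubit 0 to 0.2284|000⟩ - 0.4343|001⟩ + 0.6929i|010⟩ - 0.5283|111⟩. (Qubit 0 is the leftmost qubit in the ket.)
0.2284|000⟩ + 0.6929i|010⟩ - 0.5283|011⟩ - 0.4343|101⟩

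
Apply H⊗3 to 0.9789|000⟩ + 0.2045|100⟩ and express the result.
0.4184|000⟩ + 0.4184|001⟩ + 0.4184|010⟩ + 0.4184|011⟩ + 0.2738|100⟩ + 0.2738|101⟩ + 0.2738|110⟩ + 0.2738|111⟩

H⊗3 gives amp(|y⟩) = (1/2√2) Σ_x (−1)^(x·y) amp(|x⟩), where x·y is the number of positions in which both x and y have a 1.
|000⟩: (0.9789 + 0.2045)/(2√2) = 0.4184
|001⟩: (0.9789 + 0.2045)/(2√2) = 0.4184
|010⟩: (0.9789 + 0.2045)/(2√2) = 0.4184
|011⟩: (0.9789 + 0.2045)/(2√2) = 0.4184
|100⟩: (0.9789 - 0.2045)/(2√2) = 0.2738
|101⟩: (0.9789 - 0.2045)/(2√2) = 0.2738
|110⟩: (0.9789 - 0.2045)/(2√2) = 0.2738
|111⟩: (0.9789 - 0.2045)/(2√2) = 0.2738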